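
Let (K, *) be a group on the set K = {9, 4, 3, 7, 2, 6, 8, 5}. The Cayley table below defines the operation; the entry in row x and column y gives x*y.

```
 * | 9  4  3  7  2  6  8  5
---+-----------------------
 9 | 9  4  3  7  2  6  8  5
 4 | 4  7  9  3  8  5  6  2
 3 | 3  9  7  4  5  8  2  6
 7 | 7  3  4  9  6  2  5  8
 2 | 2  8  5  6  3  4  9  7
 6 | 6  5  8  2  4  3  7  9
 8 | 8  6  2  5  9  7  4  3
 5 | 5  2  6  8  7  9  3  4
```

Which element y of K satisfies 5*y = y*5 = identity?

6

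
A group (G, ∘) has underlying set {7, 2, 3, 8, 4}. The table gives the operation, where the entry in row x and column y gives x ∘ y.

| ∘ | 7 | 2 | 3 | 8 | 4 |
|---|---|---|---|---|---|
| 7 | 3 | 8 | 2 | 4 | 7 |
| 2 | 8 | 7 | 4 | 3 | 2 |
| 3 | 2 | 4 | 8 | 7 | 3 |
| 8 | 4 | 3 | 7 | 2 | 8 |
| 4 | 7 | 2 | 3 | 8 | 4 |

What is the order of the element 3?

5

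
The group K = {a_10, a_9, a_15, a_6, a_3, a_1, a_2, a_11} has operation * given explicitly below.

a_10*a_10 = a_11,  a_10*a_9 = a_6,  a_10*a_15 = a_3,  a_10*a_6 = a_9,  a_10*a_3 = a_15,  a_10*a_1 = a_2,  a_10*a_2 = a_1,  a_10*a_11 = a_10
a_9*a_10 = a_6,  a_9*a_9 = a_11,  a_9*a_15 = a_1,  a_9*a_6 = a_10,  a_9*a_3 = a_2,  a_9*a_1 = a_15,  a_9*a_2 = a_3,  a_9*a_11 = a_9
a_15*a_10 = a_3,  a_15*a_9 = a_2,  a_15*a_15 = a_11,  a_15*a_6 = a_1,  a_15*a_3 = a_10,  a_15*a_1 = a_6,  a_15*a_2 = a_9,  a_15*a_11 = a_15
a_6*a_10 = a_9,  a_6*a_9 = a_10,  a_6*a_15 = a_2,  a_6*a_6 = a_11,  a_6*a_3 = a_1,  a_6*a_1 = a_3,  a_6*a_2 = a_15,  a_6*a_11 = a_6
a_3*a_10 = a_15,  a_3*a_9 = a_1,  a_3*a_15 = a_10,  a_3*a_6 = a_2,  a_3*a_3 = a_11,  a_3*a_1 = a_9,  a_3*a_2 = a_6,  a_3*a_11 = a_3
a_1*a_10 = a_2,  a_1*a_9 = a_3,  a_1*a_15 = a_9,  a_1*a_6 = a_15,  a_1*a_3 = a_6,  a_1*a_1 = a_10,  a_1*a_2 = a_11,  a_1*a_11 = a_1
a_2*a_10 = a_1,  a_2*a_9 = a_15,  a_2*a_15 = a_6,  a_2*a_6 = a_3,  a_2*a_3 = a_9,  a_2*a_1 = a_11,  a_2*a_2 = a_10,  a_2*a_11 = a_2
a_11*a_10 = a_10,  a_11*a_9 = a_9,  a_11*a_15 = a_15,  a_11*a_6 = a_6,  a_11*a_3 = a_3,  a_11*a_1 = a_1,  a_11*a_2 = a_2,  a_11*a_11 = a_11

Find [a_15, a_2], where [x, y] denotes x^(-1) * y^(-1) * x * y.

a_10

Identity is a_11; from the table a_15^(-1) = a_15 and a_2^(-1) = a_1.
a_15 * a_1 = a_6
a_6 * a_15 = a_2
a_2 * a_2 = a_10
(Structurally, K here is isomorphic to the dihedral group D_4.)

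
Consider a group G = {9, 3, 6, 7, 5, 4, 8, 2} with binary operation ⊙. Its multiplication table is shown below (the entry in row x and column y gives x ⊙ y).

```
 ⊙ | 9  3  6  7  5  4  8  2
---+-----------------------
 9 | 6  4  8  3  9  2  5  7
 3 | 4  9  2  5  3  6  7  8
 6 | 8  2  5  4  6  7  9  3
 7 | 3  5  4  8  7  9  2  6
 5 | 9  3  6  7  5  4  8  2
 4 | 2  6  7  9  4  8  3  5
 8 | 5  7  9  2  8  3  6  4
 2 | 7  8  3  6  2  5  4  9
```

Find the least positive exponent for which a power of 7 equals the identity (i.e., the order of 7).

8

The identity element is 5 (its row matches the header).
7^1 = 7
7^2 = 7 ⊙ 7 = 8
7^3 = 8 ⊙ 7 = 2
7^4 = 2 ⊙ 7 = 6
7^5 = 6 ⊙ 7 = 4
7^6 = 4 ⊙ 7 = 9
7^7 = 9 ⊙ 7 = 3
7^8 = 3 ⊙ 7 = 5
The first power of 7 equal to the identity is 7^8, so ord(7) = 8.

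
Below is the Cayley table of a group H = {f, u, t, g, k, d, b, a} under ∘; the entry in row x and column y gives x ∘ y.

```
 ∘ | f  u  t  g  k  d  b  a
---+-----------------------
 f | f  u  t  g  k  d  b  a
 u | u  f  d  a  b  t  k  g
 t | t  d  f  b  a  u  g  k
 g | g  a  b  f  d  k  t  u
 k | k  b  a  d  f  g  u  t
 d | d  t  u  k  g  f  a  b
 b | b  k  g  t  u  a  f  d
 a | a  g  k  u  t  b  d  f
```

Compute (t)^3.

t^1 = t
t^2 = t ∘ t = f
t^3 = f ∘ t = t

t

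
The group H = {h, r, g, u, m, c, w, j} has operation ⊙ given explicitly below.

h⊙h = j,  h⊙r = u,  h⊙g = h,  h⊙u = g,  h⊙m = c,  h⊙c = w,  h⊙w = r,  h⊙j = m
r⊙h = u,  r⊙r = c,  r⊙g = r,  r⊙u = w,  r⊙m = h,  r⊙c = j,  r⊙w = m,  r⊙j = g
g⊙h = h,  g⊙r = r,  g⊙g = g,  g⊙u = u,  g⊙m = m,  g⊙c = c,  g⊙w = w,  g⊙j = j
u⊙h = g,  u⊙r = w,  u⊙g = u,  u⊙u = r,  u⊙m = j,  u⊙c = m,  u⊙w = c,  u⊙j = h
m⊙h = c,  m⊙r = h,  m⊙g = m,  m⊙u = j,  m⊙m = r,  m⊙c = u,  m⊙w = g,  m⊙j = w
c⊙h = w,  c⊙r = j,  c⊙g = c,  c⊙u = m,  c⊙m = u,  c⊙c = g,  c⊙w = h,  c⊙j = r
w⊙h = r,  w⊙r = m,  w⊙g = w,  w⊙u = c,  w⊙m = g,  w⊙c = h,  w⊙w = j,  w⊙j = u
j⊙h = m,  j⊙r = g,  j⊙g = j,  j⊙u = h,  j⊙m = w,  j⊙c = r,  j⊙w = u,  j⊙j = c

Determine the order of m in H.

The identity element is g (its row matches the header).
m^1 = m
m^2 = m ⊙ m = r
m^3 = r ⊙ m = h
m^4 = h ⊙ m = c
m^5 = c ⊙ m = u
m^6 = u ⊙ m = j
m^7 = j ⊙ m = w
m^8 = w ⊙ m = g
The first power of m equal to the identity is m^8, so ord(m) = 8.

8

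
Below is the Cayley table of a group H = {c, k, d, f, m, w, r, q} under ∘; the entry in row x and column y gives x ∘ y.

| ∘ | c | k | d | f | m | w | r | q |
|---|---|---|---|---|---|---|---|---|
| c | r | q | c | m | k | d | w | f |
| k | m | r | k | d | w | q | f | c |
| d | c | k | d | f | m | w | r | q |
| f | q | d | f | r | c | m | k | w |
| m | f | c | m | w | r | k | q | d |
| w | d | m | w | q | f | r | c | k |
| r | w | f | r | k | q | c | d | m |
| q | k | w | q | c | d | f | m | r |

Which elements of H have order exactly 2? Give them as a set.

Identity is d. Compute the order of each non-identity element by repeated multiplication:
  c: c → r → w → d  (order 4)
  k: k → r → f → d  (order 4)
  f: f → r → k → d  (order 4)
  m: m → r → q → d  (order 4)
  w: w → r → c → d  (order 4)
  r: r → d  (order 2)
  q: q → r → m → d  (order 4)
Elements of order 2: {r}.

{r}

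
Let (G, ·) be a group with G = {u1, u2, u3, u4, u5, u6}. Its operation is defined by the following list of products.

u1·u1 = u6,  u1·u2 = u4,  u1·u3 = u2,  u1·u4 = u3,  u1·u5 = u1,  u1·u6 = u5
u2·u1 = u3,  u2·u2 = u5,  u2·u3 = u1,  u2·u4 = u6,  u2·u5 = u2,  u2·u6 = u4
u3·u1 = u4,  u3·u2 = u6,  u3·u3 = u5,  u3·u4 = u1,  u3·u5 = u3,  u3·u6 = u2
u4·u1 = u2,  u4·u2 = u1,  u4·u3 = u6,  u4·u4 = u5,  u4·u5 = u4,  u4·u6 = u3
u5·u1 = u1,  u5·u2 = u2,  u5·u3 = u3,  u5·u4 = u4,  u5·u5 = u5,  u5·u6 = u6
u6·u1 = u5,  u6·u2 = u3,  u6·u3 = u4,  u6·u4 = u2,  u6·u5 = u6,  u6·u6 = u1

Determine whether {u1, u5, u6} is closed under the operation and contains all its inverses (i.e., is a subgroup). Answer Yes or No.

{u1, u5, u6} contains the identity u5.
Checking products: every product of two elements of {u1, u5, u6} (read from the table) lies in {u1, u5, u6}, so the set is closed.
In a finite group, a nonempty closed subset is a subgroup. So {u1, u5, u6} ≤ G.

Yes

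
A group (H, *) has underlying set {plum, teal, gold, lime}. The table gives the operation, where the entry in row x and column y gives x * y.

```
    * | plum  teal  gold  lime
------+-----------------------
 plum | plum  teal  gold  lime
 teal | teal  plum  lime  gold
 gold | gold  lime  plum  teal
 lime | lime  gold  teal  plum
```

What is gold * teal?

Read row gold, column teal: gold * teal = lime.

lime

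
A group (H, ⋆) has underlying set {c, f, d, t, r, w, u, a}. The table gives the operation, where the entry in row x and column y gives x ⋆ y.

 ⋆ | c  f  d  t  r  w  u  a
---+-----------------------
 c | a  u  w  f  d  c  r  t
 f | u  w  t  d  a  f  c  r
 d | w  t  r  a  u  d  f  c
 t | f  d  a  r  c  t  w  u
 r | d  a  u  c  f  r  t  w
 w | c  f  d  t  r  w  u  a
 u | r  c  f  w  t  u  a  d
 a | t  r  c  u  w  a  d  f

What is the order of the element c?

8

The identity element is w (its row matches the header).
c^1 = c
c^2 = c ⋆ c = a
c^3 = a ⋆ c = t
c^4 = t ⋆ c = f
c^5 = f ⋆ c = u
c^6 = u ⋆ c = r
c^7 = r ⋆ c = d
c^8 = d ⋆ c = w
The first power of c equal to the identity is c^8, so ord(c) = 8.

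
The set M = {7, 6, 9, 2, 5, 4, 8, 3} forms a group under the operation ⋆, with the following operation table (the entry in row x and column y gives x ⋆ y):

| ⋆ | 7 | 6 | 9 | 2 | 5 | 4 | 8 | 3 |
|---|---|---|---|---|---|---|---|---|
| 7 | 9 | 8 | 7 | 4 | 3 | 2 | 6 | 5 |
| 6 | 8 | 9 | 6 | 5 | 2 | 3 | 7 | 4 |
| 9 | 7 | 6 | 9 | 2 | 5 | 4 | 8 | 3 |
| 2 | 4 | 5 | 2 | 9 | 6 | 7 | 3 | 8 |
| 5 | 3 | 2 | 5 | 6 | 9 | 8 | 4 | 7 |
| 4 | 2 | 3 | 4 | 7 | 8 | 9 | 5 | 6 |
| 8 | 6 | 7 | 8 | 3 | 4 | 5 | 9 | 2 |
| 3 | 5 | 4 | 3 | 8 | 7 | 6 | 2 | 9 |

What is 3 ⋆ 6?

4

Read row 3, column 6: 3 ⋆ 6 = 4.
(Structurally, M here is isomorphic to the elementary abelian group (Z_2)^3.)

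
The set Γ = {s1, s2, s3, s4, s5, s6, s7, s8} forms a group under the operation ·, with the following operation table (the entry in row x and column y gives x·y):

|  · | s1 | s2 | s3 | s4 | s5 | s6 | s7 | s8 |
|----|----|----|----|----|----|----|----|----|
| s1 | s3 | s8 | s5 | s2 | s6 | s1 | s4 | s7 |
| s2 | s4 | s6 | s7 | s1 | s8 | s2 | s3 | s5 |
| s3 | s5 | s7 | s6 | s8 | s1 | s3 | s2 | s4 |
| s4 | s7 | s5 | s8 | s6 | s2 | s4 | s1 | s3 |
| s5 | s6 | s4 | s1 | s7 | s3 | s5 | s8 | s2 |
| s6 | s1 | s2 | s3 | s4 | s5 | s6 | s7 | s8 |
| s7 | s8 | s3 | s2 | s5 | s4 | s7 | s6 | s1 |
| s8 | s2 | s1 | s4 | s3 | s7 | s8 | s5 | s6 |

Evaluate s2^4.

s2^1 = s2
s2^2 = s2·s2 = s6
s2^3 = s6·s2 = s2
s2^4 = s2·s2 = s6

s6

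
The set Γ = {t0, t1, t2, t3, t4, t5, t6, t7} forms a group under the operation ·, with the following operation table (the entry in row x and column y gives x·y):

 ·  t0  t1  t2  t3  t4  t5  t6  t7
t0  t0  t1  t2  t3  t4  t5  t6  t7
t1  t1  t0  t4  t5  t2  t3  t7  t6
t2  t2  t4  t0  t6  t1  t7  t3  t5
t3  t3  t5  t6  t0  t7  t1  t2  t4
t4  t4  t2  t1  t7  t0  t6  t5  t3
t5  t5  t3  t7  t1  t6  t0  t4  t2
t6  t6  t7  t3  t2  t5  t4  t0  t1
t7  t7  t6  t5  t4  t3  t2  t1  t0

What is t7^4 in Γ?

t7^1 = t7
t7^2 = t7·t7 = t0
t7^3 = t0·t7 = t7
t7^4 = t7·t7 = t0
(Structurally, Γ here is isomorphic to the elementary abelian group (Z_2)^3.)

t0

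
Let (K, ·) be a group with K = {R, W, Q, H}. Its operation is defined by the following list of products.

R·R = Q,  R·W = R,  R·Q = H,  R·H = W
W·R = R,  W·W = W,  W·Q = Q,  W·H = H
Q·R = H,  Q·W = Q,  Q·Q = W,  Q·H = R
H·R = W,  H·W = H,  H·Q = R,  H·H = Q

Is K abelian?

Yes

Check whether the table is symmetric across its main diagonal.
Every entry (row x, col y) equals the entry (row y, col x), so K is abelian.
(In fact K ≅ the cyclic group Z_4.)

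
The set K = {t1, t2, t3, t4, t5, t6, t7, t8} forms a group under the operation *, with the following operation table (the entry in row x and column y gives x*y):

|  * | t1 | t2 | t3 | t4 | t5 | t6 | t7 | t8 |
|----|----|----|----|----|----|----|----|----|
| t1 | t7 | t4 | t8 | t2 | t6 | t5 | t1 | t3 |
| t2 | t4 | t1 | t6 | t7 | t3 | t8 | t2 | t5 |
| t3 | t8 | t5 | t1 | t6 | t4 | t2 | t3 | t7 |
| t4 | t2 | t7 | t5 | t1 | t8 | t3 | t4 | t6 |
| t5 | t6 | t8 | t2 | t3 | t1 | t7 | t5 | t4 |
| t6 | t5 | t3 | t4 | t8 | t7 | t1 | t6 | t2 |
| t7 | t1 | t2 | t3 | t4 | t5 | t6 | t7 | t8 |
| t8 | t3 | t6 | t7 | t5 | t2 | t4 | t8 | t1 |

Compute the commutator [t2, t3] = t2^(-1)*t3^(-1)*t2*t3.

t1

Identity is t7; from the table t2^(-1) = t4 and t3^(-1) = t8.
t4*t8 = t6
t6*t2 = t3
t3*t3 = t1
(Structurally, K here is isomorphic to the quaternion group Q_8.)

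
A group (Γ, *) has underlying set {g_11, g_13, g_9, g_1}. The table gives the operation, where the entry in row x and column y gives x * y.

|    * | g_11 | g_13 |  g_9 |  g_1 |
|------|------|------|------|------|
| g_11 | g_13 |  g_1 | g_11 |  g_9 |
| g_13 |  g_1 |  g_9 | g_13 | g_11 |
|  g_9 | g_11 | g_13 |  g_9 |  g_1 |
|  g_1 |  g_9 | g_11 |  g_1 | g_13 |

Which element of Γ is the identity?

g_9

The identity e satisfies e * x = x for all x, so its row in the table reproduces the column headers.
Row g_9 reads: g_11, g_13, g_9, g_1 — exactly the header order. So g_9 is the identity.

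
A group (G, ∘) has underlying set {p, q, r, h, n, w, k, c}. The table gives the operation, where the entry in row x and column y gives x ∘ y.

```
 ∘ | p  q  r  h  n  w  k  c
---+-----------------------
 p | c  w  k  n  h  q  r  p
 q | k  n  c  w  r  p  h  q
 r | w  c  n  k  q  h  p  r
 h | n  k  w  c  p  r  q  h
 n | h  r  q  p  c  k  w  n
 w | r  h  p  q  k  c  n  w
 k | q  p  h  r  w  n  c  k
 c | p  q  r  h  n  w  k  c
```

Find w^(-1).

First locate the identity: row c matches the header, so c is the identity.
Scan row w for c: w ∘ w = c. Hence w^(-1) = w.

w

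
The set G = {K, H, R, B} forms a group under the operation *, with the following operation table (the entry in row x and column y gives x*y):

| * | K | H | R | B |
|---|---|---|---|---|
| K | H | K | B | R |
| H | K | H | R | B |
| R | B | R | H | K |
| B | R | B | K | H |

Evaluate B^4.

B^1 = B
B^2 = B*B = H
B^3 = H*B = B
B^4 = B*B = H

H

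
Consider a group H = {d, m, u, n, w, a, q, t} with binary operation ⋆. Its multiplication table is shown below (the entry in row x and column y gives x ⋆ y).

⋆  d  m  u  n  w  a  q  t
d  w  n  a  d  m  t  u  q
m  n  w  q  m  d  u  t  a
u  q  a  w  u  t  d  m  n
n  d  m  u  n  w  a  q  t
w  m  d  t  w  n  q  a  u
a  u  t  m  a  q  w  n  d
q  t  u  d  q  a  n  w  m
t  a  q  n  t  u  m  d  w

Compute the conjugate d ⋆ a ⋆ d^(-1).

q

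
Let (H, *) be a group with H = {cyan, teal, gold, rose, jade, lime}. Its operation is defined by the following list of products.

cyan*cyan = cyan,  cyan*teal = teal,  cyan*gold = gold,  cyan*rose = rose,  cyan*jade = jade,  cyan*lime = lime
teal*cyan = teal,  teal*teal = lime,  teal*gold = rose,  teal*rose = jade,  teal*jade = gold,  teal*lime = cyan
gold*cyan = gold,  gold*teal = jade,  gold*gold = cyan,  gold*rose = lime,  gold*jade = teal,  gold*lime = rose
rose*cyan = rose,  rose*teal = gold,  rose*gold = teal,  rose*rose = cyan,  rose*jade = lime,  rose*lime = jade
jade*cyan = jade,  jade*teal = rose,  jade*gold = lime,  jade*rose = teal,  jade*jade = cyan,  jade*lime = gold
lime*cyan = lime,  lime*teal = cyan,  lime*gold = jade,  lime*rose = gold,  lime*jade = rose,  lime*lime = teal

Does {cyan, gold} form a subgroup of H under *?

{cyan, gold} contains the identity cyan.
Checking products: every product of two elements of {cyan, gold} (read from the table) lies in {cyan, gold}, so the set is closed.
In a finite group, a nonempty closed subset is a subgroup. So {cyan, gold} ≤ H.

Yes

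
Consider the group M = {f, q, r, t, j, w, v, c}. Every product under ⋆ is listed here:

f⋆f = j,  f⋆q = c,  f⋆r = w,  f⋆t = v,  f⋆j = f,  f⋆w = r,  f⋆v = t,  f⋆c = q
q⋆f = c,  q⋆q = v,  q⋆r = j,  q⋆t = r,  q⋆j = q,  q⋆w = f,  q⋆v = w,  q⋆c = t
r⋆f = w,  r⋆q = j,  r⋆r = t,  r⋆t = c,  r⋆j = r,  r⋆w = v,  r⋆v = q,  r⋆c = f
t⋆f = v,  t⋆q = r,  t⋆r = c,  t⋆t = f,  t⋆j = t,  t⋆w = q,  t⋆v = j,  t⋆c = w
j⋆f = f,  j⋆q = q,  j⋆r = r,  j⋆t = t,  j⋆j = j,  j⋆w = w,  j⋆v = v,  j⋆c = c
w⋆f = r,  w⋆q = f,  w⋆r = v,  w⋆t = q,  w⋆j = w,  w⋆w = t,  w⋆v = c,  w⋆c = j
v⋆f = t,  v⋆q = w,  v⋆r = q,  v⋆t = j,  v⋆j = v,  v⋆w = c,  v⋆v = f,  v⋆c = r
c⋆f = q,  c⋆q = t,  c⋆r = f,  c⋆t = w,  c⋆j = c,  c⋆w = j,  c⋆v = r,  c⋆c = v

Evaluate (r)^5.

r^1 = r
r^2 = r ⋆ r = t
r^3 = t ⋆ r = c
r^4 = c ⋆ r = f
r^5 = f ⋆ r = w

w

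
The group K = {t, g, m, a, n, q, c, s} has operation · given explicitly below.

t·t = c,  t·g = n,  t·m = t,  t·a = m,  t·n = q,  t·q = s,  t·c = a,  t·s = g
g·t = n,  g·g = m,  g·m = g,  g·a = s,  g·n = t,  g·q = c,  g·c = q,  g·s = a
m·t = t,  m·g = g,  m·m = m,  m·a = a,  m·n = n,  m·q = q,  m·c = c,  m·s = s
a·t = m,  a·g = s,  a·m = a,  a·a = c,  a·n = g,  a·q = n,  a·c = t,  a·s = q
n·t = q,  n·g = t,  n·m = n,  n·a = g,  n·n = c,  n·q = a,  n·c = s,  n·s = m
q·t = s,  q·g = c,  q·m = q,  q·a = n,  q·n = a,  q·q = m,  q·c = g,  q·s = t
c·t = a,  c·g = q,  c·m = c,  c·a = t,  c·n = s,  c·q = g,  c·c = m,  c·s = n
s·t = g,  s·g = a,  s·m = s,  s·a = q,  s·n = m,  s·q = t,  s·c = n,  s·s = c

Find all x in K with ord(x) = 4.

{a, n, s, t}

Identity is m. Compute the order of each non-identity element by repeated multiplication:
  t: t → c → a → m  (order 4)
  g: g → m  (order 2)
  a: a → c → t → m  (order 4)
  n: n → c → s → m  (order 4)
  q: q → m  (order 2)
  c: c → m  (order 2)
  s: s → c → n → m  (order 4)
Elements of order 4: {a, n, s, t}.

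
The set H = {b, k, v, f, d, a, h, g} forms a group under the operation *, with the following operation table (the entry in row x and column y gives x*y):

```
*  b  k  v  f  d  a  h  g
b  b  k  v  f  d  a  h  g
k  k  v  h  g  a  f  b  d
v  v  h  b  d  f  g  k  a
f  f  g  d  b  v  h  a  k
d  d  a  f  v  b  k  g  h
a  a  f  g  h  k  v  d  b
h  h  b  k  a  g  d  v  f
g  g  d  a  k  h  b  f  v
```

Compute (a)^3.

a^1 = a
a^2 = a*a = v
a^3 = v*a = g
(Structurally, H here is isomorphic to Z_2 x Z_4.)

g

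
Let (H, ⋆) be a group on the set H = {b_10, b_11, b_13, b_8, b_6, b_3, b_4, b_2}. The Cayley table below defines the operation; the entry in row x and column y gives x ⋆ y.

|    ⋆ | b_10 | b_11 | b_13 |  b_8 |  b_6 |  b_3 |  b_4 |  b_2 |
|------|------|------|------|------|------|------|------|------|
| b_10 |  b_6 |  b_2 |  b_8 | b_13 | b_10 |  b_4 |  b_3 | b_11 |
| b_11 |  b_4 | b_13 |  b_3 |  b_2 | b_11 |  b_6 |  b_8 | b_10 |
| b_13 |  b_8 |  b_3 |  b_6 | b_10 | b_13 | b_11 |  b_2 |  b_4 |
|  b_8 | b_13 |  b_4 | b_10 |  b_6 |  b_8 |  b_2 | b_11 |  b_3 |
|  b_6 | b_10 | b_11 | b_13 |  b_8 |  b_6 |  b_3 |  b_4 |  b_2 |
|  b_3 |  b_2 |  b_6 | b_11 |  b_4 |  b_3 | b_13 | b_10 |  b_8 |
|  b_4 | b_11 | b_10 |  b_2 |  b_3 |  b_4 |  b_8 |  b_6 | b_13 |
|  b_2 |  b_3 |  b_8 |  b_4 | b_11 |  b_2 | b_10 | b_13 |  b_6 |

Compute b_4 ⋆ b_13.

b_2

Read row b_4, column b_13: b_4 ⋆ b_13 = b_2.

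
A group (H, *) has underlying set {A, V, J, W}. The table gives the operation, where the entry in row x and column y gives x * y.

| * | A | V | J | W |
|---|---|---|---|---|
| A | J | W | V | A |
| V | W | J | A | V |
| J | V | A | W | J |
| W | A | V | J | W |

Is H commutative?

Yes

Check whether the table is symmetric across its main diagonal.
Every entry (row x, col y) equals the entry (row y, col x), so H is abelian.
(In fact H ≅ the cyclic group Z_4.)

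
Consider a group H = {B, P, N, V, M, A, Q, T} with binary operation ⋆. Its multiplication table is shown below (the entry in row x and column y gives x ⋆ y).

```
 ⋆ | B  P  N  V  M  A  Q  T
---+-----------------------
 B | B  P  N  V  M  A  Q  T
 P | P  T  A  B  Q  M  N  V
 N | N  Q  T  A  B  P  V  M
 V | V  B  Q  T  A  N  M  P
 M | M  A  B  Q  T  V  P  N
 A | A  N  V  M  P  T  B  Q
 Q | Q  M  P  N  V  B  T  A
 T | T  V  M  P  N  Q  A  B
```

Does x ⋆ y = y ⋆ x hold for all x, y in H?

N ⋆ V = A but V ⋆ N = Q.
Since N and V do not commute, H is not abelian.

No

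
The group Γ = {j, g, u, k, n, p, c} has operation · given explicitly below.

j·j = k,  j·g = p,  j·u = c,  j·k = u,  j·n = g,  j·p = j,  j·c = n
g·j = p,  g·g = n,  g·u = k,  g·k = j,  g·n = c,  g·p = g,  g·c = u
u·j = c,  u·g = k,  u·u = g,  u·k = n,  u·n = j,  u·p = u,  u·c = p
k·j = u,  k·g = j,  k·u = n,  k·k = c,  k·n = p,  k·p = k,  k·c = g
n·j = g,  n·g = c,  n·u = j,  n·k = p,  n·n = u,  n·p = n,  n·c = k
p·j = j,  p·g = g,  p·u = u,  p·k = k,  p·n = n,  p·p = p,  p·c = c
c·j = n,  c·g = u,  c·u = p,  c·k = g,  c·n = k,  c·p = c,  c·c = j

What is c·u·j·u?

c·u = p
p·j = j
j·u = c

c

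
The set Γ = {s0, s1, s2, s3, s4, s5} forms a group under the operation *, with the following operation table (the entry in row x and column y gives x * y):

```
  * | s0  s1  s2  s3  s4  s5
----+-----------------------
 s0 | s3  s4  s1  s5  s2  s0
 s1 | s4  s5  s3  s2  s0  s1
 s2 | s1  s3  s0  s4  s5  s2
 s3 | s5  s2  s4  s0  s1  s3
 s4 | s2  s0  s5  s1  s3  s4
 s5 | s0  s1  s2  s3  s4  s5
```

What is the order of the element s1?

2

The identity element is s5 (its row matches the header).
s1^1 = s1
s1^2 = s1 * s1 = s5
The first power of s1 equal to the identity is s1^2, so ord(s1) = 2.
(Structurally, Γ here is isomorphic to the cyclic group Z_6.)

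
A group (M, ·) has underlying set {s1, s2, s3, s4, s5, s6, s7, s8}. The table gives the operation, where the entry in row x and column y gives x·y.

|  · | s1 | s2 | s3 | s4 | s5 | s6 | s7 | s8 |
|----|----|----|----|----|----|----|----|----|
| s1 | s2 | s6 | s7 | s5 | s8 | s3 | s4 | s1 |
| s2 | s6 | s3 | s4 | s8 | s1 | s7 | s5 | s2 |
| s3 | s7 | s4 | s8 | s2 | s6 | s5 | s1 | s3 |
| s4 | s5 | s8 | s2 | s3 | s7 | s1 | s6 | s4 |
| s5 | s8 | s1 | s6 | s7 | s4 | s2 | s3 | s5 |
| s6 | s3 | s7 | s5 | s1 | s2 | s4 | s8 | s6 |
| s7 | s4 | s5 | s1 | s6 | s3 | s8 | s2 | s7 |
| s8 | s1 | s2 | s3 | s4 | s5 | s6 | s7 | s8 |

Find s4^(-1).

First locate the identity: row s8 matches the header, so s8 is the identity.
Scan row s4 for s8: s4·s2 = s8. Hence s4^(-1) = s2.

s2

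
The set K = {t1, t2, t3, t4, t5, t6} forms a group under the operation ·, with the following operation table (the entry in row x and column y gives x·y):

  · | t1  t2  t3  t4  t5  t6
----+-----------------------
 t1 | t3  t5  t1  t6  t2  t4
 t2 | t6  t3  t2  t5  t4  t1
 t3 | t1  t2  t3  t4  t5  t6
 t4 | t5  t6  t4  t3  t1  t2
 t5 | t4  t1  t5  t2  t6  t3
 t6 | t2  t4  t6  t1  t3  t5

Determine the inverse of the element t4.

First locate the identity: row t3 matches the header, so t3 is the identity.
Scan row t4 for t3: t4·t4 = t3. Hence t4^(-1) = t4.
(Structurally, K here is isomorphic to the symmetric group S_3.)

t4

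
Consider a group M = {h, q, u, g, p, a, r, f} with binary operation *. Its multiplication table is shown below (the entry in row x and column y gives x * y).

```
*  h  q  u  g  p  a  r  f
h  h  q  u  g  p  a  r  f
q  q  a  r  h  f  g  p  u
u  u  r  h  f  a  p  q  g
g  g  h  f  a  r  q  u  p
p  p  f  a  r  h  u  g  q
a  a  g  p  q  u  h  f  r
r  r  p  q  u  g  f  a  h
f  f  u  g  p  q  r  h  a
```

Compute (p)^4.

h

p^1 = p
p^2 = p * p = h
p^3 = h * p = p
p^4 = p * p = h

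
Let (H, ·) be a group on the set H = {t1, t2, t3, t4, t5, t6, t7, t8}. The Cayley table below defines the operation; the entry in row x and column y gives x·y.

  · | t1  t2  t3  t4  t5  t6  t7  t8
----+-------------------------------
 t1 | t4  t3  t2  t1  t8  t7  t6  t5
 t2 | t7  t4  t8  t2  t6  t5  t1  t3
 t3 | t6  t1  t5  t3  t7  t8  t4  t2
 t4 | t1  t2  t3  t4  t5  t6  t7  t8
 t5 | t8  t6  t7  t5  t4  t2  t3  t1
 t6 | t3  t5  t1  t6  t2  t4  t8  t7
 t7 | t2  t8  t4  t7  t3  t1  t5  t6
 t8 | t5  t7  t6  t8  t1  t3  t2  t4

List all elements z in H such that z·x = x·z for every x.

{t4, t5}

An element z is central iff its row equals its column in the table.
For t6: t6·t7 = t8 ≠ t1 = t7·t6, so t6 ∉ Z.
Checking each element this way leaves Z(H) = {t4, t5}.
(Structurally, H here is isomorphic to the dihedral group D_4.)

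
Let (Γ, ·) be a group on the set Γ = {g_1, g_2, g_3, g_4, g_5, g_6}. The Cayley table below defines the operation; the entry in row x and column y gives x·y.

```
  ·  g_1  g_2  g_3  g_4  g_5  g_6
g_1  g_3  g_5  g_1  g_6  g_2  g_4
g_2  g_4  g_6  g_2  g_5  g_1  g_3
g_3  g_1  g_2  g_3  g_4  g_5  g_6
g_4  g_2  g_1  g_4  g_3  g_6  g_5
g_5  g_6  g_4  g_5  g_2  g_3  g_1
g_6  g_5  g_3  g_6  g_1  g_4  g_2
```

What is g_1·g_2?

Read row g_1, column g_2: g_1·g_2 = g_5.

g_5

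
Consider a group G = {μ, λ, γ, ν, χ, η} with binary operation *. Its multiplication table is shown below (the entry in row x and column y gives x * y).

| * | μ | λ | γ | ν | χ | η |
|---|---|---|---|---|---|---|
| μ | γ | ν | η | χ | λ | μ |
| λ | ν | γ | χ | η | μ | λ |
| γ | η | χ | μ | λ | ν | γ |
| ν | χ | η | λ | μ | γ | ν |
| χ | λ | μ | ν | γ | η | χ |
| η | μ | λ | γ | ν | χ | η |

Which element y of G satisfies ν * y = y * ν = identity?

First locate the identity: row η matches the header, so η is the identity.
Scan row ν for η: ν * λ = η. Hence ν^(-1) = λ.

λ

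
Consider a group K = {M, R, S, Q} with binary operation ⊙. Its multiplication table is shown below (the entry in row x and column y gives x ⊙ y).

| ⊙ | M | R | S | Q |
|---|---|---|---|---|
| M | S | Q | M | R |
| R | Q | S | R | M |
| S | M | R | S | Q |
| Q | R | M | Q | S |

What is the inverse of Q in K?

First locate the identity: row S matches the header, so S is the identity.
Scan row Q for S: Q ⊙ Q = S. Hence Q^(-1) = Q.

Q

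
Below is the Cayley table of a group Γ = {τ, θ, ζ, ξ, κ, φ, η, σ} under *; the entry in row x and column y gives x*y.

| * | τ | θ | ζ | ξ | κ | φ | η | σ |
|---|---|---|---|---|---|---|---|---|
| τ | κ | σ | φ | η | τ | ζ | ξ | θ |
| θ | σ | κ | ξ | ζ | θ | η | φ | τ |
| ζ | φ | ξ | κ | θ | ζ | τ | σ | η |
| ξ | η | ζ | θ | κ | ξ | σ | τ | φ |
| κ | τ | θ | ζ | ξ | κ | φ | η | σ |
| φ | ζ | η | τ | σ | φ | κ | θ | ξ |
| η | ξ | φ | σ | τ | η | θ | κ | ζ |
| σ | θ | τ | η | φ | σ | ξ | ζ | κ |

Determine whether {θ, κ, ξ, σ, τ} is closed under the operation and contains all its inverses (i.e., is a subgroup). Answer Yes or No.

No

θ*ξ = ζ, which is not in {θ, κ, ξ, σ, τ}.
The subset is not closed under *, so it is not a subgroup.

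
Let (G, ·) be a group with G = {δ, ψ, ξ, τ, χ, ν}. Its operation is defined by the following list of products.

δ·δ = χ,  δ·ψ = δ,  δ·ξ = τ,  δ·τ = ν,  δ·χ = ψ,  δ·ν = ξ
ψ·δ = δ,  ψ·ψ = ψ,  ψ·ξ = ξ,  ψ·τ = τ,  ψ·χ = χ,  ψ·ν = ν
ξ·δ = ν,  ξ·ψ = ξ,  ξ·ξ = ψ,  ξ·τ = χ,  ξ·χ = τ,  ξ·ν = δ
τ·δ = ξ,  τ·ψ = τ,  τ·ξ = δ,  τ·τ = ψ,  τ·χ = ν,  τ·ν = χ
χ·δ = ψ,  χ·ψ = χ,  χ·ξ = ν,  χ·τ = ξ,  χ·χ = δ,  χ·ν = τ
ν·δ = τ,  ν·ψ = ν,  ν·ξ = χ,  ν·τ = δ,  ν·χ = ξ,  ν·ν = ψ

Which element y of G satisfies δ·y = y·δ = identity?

First locate the identity: row ψ matches the header, so ψ is the identity.
Scan row δ for ψ: δ·χ = ψ. Hence δ^(-1) = χ.
(Structurally, G here is isomorphic to the symmetric group S_3.)

χ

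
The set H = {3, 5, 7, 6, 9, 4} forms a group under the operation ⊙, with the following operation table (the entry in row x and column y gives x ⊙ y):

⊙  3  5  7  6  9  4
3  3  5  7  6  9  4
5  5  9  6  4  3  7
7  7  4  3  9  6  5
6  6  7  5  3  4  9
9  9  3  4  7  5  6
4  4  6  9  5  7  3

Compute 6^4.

3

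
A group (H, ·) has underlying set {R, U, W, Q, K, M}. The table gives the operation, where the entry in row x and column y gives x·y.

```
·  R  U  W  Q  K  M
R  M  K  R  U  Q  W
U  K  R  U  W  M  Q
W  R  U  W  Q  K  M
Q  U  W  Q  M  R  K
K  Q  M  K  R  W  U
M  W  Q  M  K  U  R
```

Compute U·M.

Q

Read row U, column M: U·M = Q.
(Structurally, H here is isomorphic to the cyclic group Z_6.)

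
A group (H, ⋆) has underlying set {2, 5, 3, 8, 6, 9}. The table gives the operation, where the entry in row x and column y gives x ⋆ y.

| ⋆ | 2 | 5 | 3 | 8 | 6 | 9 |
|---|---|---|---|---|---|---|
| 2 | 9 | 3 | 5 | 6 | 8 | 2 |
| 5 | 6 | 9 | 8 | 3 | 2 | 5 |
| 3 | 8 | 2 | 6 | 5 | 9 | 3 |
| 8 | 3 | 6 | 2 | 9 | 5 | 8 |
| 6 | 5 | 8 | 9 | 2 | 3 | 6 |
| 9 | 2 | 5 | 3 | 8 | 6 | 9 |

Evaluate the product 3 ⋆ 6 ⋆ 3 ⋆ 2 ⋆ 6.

5

3 ⋆ 6 = 9
9 ⋆ 3 = 3
3 ⋆ 2 = 8
8 ⋆ 6 = 5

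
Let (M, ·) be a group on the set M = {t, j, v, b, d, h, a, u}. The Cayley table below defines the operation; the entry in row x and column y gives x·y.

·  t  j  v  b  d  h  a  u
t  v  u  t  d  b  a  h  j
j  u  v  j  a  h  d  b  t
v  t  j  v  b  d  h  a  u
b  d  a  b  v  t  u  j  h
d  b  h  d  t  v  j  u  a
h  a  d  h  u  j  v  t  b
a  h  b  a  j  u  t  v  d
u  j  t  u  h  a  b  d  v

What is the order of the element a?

The identity element is v (its row matches the header).
a^1 = a
a^2 = a·a = v
The first power of a equal to the identity is a^2, so ord(a) = 2.

2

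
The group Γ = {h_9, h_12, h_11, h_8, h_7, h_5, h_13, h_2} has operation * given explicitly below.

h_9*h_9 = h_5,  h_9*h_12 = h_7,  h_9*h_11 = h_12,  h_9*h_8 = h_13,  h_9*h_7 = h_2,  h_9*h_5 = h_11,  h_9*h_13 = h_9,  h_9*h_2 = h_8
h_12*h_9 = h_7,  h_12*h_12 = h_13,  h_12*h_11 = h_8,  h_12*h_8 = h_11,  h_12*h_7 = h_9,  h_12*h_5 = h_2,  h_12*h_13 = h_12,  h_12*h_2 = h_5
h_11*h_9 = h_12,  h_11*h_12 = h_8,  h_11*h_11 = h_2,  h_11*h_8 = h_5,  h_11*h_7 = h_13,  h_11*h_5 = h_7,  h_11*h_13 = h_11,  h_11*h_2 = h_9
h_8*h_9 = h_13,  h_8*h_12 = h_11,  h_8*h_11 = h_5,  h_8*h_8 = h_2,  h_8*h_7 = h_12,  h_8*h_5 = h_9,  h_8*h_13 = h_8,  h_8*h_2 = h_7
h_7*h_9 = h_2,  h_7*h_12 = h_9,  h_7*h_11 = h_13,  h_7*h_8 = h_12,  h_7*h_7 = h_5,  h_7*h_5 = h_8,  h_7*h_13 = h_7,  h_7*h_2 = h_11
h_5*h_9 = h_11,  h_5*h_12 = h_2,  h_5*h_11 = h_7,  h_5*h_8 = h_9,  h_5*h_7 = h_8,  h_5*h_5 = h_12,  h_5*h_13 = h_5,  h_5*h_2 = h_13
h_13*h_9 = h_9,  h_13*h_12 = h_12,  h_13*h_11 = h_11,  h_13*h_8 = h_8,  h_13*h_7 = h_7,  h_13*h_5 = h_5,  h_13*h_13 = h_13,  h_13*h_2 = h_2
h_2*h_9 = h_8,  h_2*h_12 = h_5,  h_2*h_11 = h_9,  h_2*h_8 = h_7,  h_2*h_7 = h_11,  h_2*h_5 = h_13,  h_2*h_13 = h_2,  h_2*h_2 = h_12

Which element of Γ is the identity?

The identity e satisfies e*x = x for all x, so its row in the table reproduces the column headers.
Row h_13 reads: h_9, h_12, h_11, h_8, h_7, h_5, h_13, h_2 — exactly the header order. So h_13 is the identity.
(Structurally, Γ here is isomorphic to the cyclic group Z_8.)

h_13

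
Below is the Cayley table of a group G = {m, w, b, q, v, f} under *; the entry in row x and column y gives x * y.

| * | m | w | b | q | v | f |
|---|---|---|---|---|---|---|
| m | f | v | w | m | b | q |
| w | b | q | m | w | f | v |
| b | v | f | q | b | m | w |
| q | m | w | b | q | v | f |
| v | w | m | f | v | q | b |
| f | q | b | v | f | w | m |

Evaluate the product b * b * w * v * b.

v

b * b = q
q * w = w
w * v = f
f * b = v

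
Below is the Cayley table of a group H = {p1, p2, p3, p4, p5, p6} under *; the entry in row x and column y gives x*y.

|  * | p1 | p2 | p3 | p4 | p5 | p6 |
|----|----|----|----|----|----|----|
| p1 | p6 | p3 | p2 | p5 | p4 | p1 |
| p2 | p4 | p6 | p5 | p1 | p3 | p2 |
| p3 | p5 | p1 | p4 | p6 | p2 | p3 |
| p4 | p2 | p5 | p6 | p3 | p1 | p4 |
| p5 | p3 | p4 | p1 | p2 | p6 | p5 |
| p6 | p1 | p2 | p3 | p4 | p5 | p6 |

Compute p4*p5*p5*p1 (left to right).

p2

p4*p5 = p1
p1*p5 = p4
p4*p1 = p2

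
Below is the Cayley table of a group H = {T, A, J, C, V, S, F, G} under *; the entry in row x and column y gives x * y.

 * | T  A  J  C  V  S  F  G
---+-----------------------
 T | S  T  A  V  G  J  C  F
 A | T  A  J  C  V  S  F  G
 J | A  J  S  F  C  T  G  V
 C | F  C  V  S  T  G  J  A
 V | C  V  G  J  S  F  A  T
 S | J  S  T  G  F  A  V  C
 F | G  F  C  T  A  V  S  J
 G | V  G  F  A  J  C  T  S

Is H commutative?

J * F = G but F * J = C.
Since J and F do not commute, H is not abelian.

No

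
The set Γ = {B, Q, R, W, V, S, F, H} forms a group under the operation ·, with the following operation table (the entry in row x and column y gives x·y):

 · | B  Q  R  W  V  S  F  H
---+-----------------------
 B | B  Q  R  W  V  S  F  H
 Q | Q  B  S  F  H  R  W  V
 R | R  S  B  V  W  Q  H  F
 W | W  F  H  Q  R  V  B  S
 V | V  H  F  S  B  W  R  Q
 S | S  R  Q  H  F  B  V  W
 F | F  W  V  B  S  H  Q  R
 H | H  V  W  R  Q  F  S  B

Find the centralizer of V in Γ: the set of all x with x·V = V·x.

Compare row V with column V entry by entry.
Q·V = H = V·Q, so Q commutes with V.
S·V = F but V·S = W, so S does not.
Collecting the elements that commute with V: C(V) = {B, H, Q, V}.

{B, H, Q, V}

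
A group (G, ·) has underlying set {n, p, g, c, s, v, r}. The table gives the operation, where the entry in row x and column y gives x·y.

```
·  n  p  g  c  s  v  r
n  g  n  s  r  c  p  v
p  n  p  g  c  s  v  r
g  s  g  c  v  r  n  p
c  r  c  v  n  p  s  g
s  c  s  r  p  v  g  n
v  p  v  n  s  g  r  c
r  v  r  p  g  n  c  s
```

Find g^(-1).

First locate the identity: row p matches the header, so p is the identity.
Scan row g for p: g·r = p. Hence g^(-1) = r.
(Structurally, G here is isomorphic to the cyclic group Z_7.)

r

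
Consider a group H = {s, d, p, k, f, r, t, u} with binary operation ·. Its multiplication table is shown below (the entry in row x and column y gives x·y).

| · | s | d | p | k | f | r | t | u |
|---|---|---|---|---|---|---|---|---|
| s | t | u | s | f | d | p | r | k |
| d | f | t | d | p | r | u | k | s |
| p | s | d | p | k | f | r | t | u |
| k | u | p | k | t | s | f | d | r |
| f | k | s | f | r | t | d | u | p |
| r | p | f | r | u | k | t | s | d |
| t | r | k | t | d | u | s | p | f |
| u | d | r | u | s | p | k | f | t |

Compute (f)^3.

f^1 = f
f^2 = f·f = t
f^3 = t·f = u
(Structurally, H here is isomorphic to the quaternion group Q_8.)

u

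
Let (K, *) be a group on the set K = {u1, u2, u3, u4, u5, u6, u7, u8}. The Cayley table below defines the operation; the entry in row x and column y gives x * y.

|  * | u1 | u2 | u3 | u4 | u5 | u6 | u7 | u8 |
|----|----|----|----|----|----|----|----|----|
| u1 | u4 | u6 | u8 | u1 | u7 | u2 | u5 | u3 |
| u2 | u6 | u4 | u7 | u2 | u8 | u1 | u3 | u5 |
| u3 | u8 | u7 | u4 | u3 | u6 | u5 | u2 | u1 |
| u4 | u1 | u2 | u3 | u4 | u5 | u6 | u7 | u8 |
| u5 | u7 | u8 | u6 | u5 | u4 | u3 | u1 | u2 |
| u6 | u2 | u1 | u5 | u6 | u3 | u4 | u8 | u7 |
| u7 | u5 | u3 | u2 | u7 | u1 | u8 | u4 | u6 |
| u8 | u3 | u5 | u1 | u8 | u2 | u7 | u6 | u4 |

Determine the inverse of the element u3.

u3

First locate the identity: row u4 matches the header, so u4 is the identity.
Scan row u3 for u4: u3 * u3 = u4. Hence u3^(-1) = u3.
(Structurally, K here is isomorphic to the elementary abelian group (Z_2)^3.)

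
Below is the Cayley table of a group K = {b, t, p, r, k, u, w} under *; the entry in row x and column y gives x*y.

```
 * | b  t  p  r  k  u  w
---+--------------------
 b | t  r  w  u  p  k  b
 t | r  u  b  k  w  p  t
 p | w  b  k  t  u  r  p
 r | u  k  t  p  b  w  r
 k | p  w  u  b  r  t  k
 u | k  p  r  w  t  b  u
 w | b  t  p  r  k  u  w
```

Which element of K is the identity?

w

The identity e satisfies e*x = x for all x, so its row in the table reproduces the column headers.
Row w reads: b, t, p, r, k, u, w — exactly the header order. So w is the identity.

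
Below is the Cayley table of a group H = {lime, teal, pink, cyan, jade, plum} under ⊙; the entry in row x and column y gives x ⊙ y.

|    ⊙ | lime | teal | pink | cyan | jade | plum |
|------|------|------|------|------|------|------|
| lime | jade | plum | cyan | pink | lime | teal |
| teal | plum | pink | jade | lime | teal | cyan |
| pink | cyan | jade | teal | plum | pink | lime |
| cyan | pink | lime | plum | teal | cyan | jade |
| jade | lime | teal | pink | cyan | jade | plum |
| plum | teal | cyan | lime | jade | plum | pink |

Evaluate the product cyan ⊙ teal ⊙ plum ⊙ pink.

jade

cyan ⊙ teal = lime
lime ⊙ plum = teal
teal ⊙ pink = jade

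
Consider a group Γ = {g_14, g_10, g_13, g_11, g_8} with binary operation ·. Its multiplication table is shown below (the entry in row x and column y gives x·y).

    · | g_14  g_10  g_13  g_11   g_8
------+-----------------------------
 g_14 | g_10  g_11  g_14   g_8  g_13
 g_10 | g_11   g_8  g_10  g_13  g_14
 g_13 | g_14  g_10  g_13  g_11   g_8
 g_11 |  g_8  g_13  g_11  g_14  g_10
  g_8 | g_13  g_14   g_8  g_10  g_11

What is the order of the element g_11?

5

The identity element is g_13 (its row matches the header).
g_11^1 = g_11
g_11^2 = g_11·g_11 = g_14
g_11^3 = g_14·g_11 = g_8
g_11^4 = g_8·g_11 = g_10
g_11^5 = g_10·g_11 = g_13
The first power of g_11 equal to the identity is g_11^5, so ord(g_11) = 5.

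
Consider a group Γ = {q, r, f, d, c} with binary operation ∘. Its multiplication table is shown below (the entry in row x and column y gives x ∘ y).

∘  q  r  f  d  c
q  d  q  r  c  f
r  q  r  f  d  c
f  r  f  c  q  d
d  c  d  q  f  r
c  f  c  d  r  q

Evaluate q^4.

q^1 = q
q^2 = q ∘ q = d
q^3 = d ∘ q = c
q^4 = c ∘ q = f

f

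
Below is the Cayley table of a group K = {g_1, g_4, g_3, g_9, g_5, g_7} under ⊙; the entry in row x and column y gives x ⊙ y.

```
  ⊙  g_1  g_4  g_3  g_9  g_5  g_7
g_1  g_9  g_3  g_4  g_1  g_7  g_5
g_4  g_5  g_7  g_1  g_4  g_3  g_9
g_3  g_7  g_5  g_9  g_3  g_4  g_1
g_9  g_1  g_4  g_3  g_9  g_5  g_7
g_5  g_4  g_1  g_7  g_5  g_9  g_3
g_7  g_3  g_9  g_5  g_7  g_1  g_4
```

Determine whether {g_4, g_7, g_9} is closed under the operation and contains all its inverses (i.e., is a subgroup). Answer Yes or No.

{g_4, g_7, g_9} contains the identity g_9.
Checking products: every product of two elements of {g_4, g_7, g_9} (read from the table) lies in {g_4, g_7, g_9}, so the set is closed.
In a finite group, a nonempty closed subset is a subgroup. So {g_4, g_7, g_9} ≤ K.

Yes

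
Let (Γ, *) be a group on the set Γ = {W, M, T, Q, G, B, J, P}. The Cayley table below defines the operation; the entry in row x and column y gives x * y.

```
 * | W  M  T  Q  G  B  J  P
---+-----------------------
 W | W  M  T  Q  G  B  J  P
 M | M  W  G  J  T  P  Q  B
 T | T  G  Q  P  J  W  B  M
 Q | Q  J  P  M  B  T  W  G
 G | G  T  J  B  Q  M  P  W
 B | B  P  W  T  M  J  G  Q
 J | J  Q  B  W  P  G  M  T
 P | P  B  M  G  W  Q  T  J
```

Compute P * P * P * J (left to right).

B

P * P = J
J * P = T
T * J = B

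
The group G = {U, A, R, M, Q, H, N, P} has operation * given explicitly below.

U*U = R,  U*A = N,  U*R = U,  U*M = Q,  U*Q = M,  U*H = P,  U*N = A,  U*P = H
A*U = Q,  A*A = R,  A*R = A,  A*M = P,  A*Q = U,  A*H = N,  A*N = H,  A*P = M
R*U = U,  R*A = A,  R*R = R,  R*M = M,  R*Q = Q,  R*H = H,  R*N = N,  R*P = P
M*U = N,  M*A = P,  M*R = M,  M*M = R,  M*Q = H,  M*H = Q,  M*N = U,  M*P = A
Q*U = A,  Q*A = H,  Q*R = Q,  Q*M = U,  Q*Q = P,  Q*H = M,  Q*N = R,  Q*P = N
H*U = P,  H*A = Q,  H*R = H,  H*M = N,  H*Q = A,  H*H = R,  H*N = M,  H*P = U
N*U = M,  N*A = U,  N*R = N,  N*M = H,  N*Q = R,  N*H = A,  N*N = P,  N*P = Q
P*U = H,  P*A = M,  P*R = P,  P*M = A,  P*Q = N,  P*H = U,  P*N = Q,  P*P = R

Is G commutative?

No

Q * M = U but M * Q = H.
Since Q and M do not commute, G is not abelian.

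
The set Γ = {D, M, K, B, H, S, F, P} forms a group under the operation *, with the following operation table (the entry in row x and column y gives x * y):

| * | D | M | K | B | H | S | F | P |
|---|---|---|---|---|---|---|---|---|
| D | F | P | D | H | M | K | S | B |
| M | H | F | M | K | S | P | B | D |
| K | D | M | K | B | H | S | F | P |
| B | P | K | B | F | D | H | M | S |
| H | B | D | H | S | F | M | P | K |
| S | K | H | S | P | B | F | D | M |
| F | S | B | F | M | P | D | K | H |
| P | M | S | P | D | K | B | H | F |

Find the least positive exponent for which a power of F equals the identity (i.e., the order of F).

The identity element is K (its row matches the header).
F^1 = F
F^2 = F * F = K
The first power of F equal to the identity is F^2, so ord(F) = 2.
(Structurally, Γ here is isomorphic to the quaternion group Q_8.)

2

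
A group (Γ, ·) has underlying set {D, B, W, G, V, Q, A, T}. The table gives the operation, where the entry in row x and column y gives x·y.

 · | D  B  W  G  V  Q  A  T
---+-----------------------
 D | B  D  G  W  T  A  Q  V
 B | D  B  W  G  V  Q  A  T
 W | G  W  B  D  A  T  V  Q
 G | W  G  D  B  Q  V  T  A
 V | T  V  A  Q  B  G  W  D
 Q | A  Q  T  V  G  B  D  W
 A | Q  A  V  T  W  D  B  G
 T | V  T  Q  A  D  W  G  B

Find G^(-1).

G

First locate the identity: row B matches the header, so B is the identity.
Scan row G for B: G·G = B. Hence G^(-1) = G.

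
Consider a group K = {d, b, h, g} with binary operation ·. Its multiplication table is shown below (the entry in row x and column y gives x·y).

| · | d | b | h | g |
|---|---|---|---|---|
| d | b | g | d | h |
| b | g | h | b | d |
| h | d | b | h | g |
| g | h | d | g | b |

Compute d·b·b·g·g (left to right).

g

d·b = g
g·b = d
d·g = h
h·g = g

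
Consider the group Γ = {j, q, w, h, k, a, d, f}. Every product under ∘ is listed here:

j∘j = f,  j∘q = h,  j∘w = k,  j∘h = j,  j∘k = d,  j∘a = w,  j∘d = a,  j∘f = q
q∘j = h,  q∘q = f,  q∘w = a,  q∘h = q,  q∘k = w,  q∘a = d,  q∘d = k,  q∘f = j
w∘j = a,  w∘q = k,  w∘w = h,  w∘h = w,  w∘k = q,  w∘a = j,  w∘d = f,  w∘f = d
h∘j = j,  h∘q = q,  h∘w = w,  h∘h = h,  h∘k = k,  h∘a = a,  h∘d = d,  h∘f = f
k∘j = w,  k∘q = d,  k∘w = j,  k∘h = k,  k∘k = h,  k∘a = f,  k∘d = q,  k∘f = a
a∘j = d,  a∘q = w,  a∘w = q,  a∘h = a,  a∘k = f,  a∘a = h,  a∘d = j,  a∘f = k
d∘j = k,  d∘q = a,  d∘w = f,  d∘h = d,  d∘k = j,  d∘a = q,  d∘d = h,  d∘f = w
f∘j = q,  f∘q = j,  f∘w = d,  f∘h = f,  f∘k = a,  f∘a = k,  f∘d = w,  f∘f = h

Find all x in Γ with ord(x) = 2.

{a, d, f, k, w}

Identity is h. Compute the order of each non-identity element by repeated multiplication:
  j: j → f → q → h  (order 4)
  q: q → f → j → h  (order 4)
  w: w → h  (order 2)
  k: k → h  (order 2)
  a: a → h  (order 2)
  d: d → h  (order 2)
  f: f → h  (order 2)
Elements of order 2: {a, d, f, k, w}.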